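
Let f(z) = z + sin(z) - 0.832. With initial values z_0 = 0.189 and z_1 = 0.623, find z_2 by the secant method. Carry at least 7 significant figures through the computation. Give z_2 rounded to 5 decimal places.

0.42710

f(z_0) = -0.455123, f(z_1) = 0.374474
z_2 = 0.623000 - (0.374474)·(0.623000 - 0.189000)/(0.374474 - (-0.455123)) = 0.427096; f(z_2) = 0.009325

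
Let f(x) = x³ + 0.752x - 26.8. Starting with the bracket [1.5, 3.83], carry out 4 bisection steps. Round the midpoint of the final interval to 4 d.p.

f(1.500000) = -22.297000, f(3.830000) = 32.262047 (opposite signs)
step 1: m = 2.665000, f(m) = -5.868490 < 0 → root in [2.665000, 3.830000]
step 2: m = 3.247500, f(m) = 9.891087 > 0 → root in [2.665000, 3.247500]
step 3: m = 2.956250, f(m) = 1.258993 > 0 → root in [2.665000, 2.956250]
step 4: m = 2.810625, f(m) = -2.483561 < 0 → root in [2.810625, 2.956250]
Midpoint of [2.810625, 2.956250] = 2.883437

2.8834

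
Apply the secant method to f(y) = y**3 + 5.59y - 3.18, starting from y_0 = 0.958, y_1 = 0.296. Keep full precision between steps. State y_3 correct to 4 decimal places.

f(y_0) = 3.054438, f(y_1) = -1.499426
y_2 = 0.296000 - (-1.499426)·(0.296000 - 0.958000)/(-1.499426 - (3.054438)) = 0.513973; f(y_2) = -0.171115
y_3 = 0.513973 - (-0.171115)·(0.513973 - 0.296000)/(-0.171115 - (-1.499426)) = 0.542053; f(y_3) = 0.009341

0.5421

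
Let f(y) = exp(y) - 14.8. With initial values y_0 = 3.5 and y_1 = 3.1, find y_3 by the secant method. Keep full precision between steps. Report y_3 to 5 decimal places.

f(y_0) = 18.315452, f(y_1) = 7.397951
y_2 = 3.100000 - (7.397951)·(3.100000 - 3.500000)/(7.397951 - (18.315452)) = 2.828951; f(y_2) = 2.127690
y_3 = 2.828951 - (2.127690)·(2.828951 - 3.100000)/(2.127690 - (7.397951)) = 2.719524; f(y_3) = 0.373094

2.71952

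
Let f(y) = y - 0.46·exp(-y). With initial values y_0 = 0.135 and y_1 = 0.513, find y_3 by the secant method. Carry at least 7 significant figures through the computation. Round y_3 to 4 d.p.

f(y_0) = -0.266909, f(y_1) = 0.237599
y_2 = 0.513000 - (0.237599)·(0.513000 - 0.135000)/(0.237599 - (-0.266909)) = 0.334980; f(y_2) = 0.005918
y_3 = 0.334980 - (0.005918)·(0.334980 - 0.513000)/(0.005918 - (0.237599)) = 0.330433; f(y_3) = -0.000129

0.3304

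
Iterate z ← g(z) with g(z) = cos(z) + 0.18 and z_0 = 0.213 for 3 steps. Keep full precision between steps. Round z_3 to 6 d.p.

1.015518

z_1 = g(0.213000) = 1.157401
z_2 = g(1.157401) = 0.581721
z_3 = g(0.581721) = 1.015518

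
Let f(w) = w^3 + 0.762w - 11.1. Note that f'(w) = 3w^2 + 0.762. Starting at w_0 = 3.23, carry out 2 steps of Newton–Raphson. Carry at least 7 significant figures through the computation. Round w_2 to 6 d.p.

w_0 = 3.230000: f = 25.059527, f' = 32.060700 → w_1 = 3.230000 - (25.059527)/(32.060700) = 2.448372
w_1 = 2.448372: f = 5.442496, f' = 18.745583 → w_2 = 2.448372 - (5.442496)/(18.745583) = 2.158038

2.158038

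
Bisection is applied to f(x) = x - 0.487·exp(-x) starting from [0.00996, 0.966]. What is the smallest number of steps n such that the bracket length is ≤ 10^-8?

Initial width b − a = 0.966 − 0.00996 = 0.956040.
After n steps the width is (b−a)/2^n; need (b−a)/2^n ≤ 10^-8.
So n ≥ log₂(0.956040/10^-8) = log₂(95604000.0000) ≈ 26.5106.
Hence n = 27.

27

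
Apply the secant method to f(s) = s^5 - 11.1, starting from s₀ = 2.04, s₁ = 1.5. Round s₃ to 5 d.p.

f(s_0) = 24.230586, f(s_1) = -3.506250
s_2 = 1.500000 - (-3.506250)·(1.500000 - 2.040000)/(-3.506250 - (24.230586)) = 1.568262; f(s_2) = -1.613779
s_3 = 1.568262 - (-1.613779)·(1.568262 - 1.500000)/(-1.613779 - (-3.506250)) = 1.626472; f(s_3) = 0.282366

1.62647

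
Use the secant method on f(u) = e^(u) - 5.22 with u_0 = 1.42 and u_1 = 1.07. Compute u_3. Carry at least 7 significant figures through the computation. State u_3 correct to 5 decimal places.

1.62806

f(u_0) = -1.082880, f(u_1) = -2.304621
u_2 = 1.070000 - (-2.304621)·(1.070000 - 1.420000)/(-2.304621 - (-1.082880)) = 1.730219; f(u_2) = 0.421892
u_3 = 1.730219 - (0.421892)·(1.730219 - 1.070000)/(0.421892 - (-2.304621)) = 1.628059; f(u_3) = -0.126021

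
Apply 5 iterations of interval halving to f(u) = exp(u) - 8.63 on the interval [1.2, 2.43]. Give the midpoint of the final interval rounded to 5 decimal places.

f(1.200000) = -5.309883, f(2.430000) = 2.728882 (opposite signs)
step 1: m = 1.815000, f(m) = -2.488924 < 0 → root in [1.815000, 2.430000]
step 2: m = 2.122500, f(m) = -0.278009 < 0 → root in [2.122500, 2.430000]
step 3: m = 2.276250, f(m) = 1.110087 > 0 → root in [2.122500, 2.276250]
step 4: m = 2.199375, f(m) = 0.389375 > 0 → root in [2.122500, 2.199375]
step 5: m = 2.160938, f(m) = 0.049271 > 0 → root in [2.122500, 2.160938]
Midpoint of [2.122500, 2.160938] = 2.141719

2.14172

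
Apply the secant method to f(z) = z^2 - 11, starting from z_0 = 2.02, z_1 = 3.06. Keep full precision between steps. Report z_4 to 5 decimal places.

Secant update: z_(k+1) = z_k − f(z_k)·(z_k − z_(k-1))/(f(z_k) − f(z_(k-1))).
f(z_0) = -6.919600, f(z_1) = -1.636400
z_2 = 3.060000 - (-1.636400)·(3.060000 - 2.020000)/(-1.636400 - (-6.919600)) = 3.382126; f(z_2) = 0.438776
z_3 = 3.382126 - (0.438776)·(3.382126 - 3.060000)/(0.438776 - (-1.636400)) = 3.314016; f(z_3) = -0.017301
z_4 = 3.314016 - (-0.017301)·(3.314016 - 3.382126)/(-0.017301 - (0.438776)) = 3.316599; f(z_4) = -0.000169

3.31660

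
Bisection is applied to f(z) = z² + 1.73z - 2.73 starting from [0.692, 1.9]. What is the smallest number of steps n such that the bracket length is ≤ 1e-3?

Initial width b − a = 1.9 − 0.692 = 1.208000.
After n steps the width is (b−a)/2^n; need (b−a)/2^n ≤ 1e-3.
So n ≥ log₂(1.208000/1e-3) = log₂(1208.0000) ≈ 10.2384.
Hence n = 11.

11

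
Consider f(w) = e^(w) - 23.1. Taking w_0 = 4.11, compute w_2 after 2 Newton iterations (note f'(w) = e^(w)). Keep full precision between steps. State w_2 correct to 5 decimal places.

w_0 = 4.110000: f = 37.846718, f' = 60.946718 → w_1 = 4.110000 - (37.846718)/(60.946718) = 3.489020
w_1 = 3.489020: f = 9.653820, f' = 32.753820 → w_2 = 3.489020 - (9.653820)/(32.753820) = 3.194281

3.19428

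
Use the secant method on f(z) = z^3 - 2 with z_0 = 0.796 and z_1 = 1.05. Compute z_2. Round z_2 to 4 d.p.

f(z_0) = -1.495642, f(z_1) = -0.842375
z_2 = 1.050000 - (-0.842375)·(1.050000 - 0.796000)/(-0.842375 - (-1.495642)) = 1.377528; f(z_2) = 0.613975

1.3775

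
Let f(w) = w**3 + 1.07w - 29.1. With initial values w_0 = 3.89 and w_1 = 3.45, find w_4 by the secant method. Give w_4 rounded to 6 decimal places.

Secant update: w_(k+1) = w_k − f(w_k)·(w_k − w_(k-1))/(f(w_k) − f(w_(k-1))).
f(w_0) = 33.926169, f(w_1) = 15.655125
w_2 = 3.450000 - (15.655125)·(3.450000 - 3.890000)/(15.655125 - (33.926169)) = 3.072996; f(w_2) = 3.207345
w_3 = 3.072996 - (3.207345)·(3.072996 - 3.450000)/(3.207345 - (15.655125)) = 2.975856; f(w_3) = 0.437503
w_4 = 2.975856 - (0.437503)·(2.975856 - 3.072996)/(0.437503 - (3.207345)) = 2.960512; f(w_4) = 0.015549

2.960512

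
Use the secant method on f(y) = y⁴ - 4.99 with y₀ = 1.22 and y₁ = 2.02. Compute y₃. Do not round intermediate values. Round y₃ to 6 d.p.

Secant update: y_(k+1) = y_k − f(y_k)·(y_k − y_(k-1))/(f(y_k) − f(y_(k-1))).
f(y_0) = -2.774665, f(y_1) = 11.659664
y_2 = 2.020000 - (11.659664)·(2.020000 - 1.220000)/(11.659664 - (-2.774665)) = 1.373781; f(y_2) = -1.428191
y_3 = 1.373781 - (-1.428191)·(1.373781 - 2.020000)/(-1.428191 - (11.659664)) = 1.444299; f(y_3) = -0.638605

1.444299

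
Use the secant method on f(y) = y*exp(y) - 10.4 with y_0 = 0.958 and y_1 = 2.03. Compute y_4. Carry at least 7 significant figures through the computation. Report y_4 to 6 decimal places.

1.773605

f(y_0) = -7.902994, f(y_1) = 5.056595
y_2 = 2.030000 - (5.056595)·(2.030000 - 0.958000)/(5.056595 - (-7.902994)) = 1.611725; f(y_2) = -2.322921
y_3 = 1.611725 - (-2.322921)·(1.611725 - 2.030000)/(-2.322921 - (5.056595)) = 1.743390; f(y_3) = -0.433587
y_4 = 1.743390 - (-0.433587)·(1.743390 - 1.611725)/(-0.433587 - (-2.322921)) = 1.773605; f(y_4) = 0.050187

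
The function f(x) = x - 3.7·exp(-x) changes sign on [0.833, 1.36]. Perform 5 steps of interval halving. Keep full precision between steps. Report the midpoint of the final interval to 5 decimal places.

1.15414

f(0.833000) = -0.775549, f(1.360000) = 0.410355 (opposite signs)
step 1: m = 1.096500, f(m) = -0.139441 < 0 → root in [1.096500, 1.360000]
step 2: m = 1.228250, f(m) = 0.144873 > 0 → root in [1.096500, 1.228250]
step 3: m = 1.162375, f(m) = 0.005228 > 0 → root in [1.096500, 1.162375]
step 4: m = 1.129437, f(m) = -0.066458 < 0 → root in [1.129437, 1.162375]
step 5: m = 1.145906, f(m) = -0.030456 < 0 → root in [1.145906, 1.162375]
Midpoint of [1.145906, 1.162375] = 1.154141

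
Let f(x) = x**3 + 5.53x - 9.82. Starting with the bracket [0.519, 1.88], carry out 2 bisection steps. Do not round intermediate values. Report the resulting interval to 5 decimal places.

[1.19950, 1.53975]

f(0.519000) = -6.810132, f(1.880000) = 7.221072 (opposite signs)
step 1: m = 1.199500, f(m) = -1.460924 < 0 → root in [1.199500, 1.880000]
step 2: m = 1.539750, f(m) = 2.345303 > 0 → root in [1.199500, 1.539750]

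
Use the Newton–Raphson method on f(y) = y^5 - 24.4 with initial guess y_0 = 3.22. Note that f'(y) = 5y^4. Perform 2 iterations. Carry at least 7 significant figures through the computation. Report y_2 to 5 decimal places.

y_0 = 3.220000: f = 321.761974, f' = 537.518593 → y_1 = 3.220000 - (321.761974)/(537.518593) = 2.621394
y_1 = 2.621394: f = 99.383091, f' = 236.101672 → y_2 = 2.621394 - (99.383091)/(236.101672) = 2.200460

2.20046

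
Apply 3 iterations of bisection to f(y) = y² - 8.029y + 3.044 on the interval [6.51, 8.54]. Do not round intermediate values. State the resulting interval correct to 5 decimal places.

[7.52500, 7.77875]

f(6.510000) = -6.844690, f(8.540000) = 7.407940 (opposite signs)
step 1: m = 7.525000, f(m) = -0.748600 < 0 → root in [7.525000, 8.540000]
step 2: m = 8.032500, f(m) = 3.072114 > 0 → root in [7.525000, 8.032500]
step 3: m = 7.778750, f(m) = 1.097368 > 0 → root in [7.525000, 7.778750]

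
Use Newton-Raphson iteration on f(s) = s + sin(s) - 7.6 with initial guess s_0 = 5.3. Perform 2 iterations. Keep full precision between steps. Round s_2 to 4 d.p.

6.9362

Newton update: s ← s − f(s)/f'(s).
f'(s) = 1 + cos(s)
s_0 = 5.300000: f = -3.132267, f' = 1.554374 → s_1 = 5.300000 - (-3.132267)/(1.554374) = 7.315131
s_1 = 7.315131: f = 0.573430, f' = 1.513150 → s_2 = 7.315131 - (0.573430)/(1.513150) = 6.936167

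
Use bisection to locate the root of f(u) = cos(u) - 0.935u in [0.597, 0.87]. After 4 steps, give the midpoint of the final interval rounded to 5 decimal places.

f(0.597000) = 0.268831, f(0.870000) = -0.168623 (opposite signs)
step 1: m = 0.733500, f(m) = 0.057013 > 0 → root in [0.733500, 0.870000]
step 2: m = 0.801750, f(m) = -0.054186 < 0 → root in [0.733500, 0.801750]
step 3: m = 0.767625, f(m) = 0.001833 > 0 → root in [0.767625, 0.801750]
step 4: m = 0.784687, f(m) = -0.026074 < 0 → root in [0.767625, 0.784687]
Midpoint of [0.767625, 0.784687] = 0.776156

0.77616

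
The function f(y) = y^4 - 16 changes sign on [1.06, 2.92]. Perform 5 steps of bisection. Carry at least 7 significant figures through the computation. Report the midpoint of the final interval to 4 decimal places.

f(1.060000) = -14.737523, f(2.920000) = 56.699497 (opposite signs)
step 1: m = 1.990000, f(m) = -0.317608 < 0 → root in [1.990000, 2.920000]
step 2: m = 2.455000, f(m) = 20.325030 > 0 → root in [1.990000, 2.455000]
step 3: m = 2.222500, f(m) = 8.398722 > 0 → root in [1.990000, 2.222500]
step 4: m = 2.106250, f(m) = 3.680661 > 0 → root in [1.990000, 2.106250]
step 5: m = 2.048125, f(m) = 1.596481 > 0 → root in [1.990000, 2.048125]
Midpoint of [1.990000, 2.048125] = 2.019062

2.0191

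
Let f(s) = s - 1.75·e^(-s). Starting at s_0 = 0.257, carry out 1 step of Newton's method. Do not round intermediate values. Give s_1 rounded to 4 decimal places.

f'(s) = 1 + 1.75·e^(-s)
s_0 = 0.257000: f = -1.096394, f' = 2.353394 → s_1 = 0.257000 - (-1.096394)/(2.353394) = 0.722878

0.7229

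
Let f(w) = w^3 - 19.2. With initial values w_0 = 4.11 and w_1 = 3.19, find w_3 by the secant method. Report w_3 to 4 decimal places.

2.7074

f(w_0) = 50.226531, f(w_1) = 13.261759
w_2 = 3.190000 - (13.261759)·(3.190000 - 4.110000)/(13.261759 - (50.226531)) = 2.859934; f(w_2) = 4.192034
w_3 = 2.859934 - (4.192034)·(2.859934 - 3.190000)/(4.192034 - (13.261759)) = 2.707377; f(w_3) = 0.644778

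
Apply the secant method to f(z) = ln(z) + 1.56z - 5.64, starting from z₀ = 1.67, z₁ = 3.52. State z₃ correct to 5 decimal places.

2.92650

f(z_0) = -2.521976, f(z_1) = 1.109661
z_2 = 3.520000 - (1.109661)·(3.520000 - 1.670000)/(1.109661 - (-2.521976)) = 2.954725; f(z_2) = 0.052777
z_3 = 2.954725 - (0.052777)·(2.954725 - 3.520000)/(0.052777 - (1.109661)) = 2.926497; f(z_3) = -0.000858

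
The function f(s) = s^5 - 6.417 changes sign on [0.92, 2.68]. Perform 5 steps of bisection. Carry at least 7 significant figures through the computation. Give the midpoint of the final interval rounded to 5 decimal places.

f(0.920000) = -5.757918, f(2.680000) = 131.835811 (opposite signs)
step 1: m = 1.800000, f(m) = 12.478680 > 0 → root in [0.920000, 1.800000]
step 2: m = 1.360000, f(m) = -1.764413 < 0 → root in [1.360000, 1.800000]
step 3: m = 1.580000, f(m) = 3.429580 > 0 → root in [1.360000, 1.580000]
step 4: m = 1.470000, f(m) = 0.447149 > 0 → root in [1.360000, 1.470000]
step 5: m = 1.415000, f(m) = -0.744399 < 0 → root in [1.415000, 1.470000]
Midpoint of [1.415000, 1.470000] = 1.442500

1.44250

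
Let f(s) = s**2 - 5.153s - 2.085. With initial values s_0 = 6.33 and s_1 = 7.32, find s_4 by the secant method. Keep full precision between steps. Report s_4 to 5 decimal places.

f(s_0) = 5.365410, f(s_1) = 13.777440
s_2 = 7.320000 - (13.777440)·(7.320000 - 6.330000)/(13.777440 - (5.365410)) = 5.698552; f(s_2) = 1.023859
s_3 = 5.698552 - (1.023859)·(5.698552 - 7.320000)/(1.023859 - (13.777440)) = 5.568382; f(s_3) = 0.228008
s_4 = 5.568382 - (0.228008)·(5.568382 - 5.698552)/(0.228008 - (1.023859)) = 5.531089; f(s_4) = 0.006245

5.53109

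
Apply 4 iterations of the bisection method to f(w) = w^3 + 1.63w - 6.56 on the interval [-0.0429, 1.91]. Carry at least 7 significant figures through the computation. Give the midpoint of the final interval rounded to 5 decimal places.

f(-0.042900) = -6.630006, f(1.910000) = 3.521171 (opposite signs)
step 1: m = 0.933550, f(m) = -4.224710 < 0 → root in [0.933550, 1.910000]
step 2: m = 1.421775, f(m) = -1.368468 < 0 → root in [1.421775, 1.910000]
step 3: m = 1.665887, f(m) = 0.778536 > 0 → root in [1.421775, 1.665887]
step 4: m = 1.543831, f(m) = -0.363965 < 0 → root in [1.543831, 1.665887]
Midpoint of [1.543831, 1.665887] = 1.604859

1.60486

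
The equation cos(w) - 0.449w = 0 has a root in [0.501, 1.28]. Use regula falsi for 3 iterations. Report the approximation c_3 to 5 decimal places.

1.06974

f(0.501000) = 0.652154, f(1.280000) = -0.288005
step 1: c = 1.041364, f(c) = 0.037471 > 0 → new bracket [1.041364, 1.280000]
step 2: c = 1.068837, f(c) = 0.001236 > 0 → new bracket [1.068837, 1.280000]
step 3: c = 1.069740, f(c) = 0.000040 > 0 → new bracket [1.069740, 1.280000]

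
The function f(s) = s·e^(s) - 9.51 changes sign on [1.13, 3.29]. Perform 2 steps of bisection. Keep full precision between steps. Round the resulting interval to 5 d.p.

[1.67000, 2.21000]

f(1.130000) = -6.011908, f(3.290000) = 78.803021 (opposite signs)
step 1: m = 2.210000, f(m) = 10.635733 > 0 → root in [1.130000, 2.210000]
step 2: m = 1.670000, f(m) = -0.638680 < 0 → root in [1.670000, 2.210000]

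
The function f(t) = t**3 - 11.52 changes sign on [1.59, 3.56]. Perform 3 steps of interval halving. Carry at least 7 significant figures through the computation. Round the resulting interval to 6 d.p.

[2.082500, 2.328750]

f(1.590000) = -7.500321, f(3.560000) = 33.598016 (opposite signs)
step 1: m = 2.575000, f(m) = 5.553859 > 0 → root in [1.590000, 2.575000]
step 2: m = 2.082500, f(m) = -2.488601 < 0 → root in [2.082500, 2.575000]
step 3: m = 2.328750, f(m) = 1.108990 > 0 → root in [2.082500, 2.328750]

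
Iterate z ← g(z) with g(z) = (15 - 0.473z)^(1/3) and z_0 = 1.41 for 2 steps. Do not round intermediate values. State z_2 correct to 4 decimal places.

2.4016

z_1 = g(1.410000) = 2.429106
z_2 = g(2.429106) = 2.401563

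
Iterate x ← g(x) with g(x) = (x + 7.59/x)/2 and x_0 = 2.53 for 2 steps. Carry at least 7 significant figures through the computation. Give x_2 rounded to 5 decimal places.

x_1 = g(2.530000) = 2.765000
x_2 = g(2.765000) = 2.755014

2.75501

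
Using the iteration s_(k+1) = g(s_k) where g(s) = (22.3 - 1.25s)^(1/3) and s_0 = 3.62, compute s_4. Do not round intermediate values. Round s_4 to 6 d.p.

s_1 = g(3.620000) = 2.609776
s_2 = g(2.609776) = 2.670169
s_3 = g(2.670169) = 2.666635
s_4 = g(2.666635) = 2.666842

2.666842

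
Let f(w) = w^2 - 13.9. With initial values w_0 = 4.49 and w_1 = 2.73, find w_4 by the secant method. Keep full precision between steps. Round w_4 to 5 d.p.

f(w_0) = 6.260100, f(w_1) = -6.447100
w_2 = 2.730000 - (-6.447100)·(2.730000 - 4.490000)/(-6.447100 - (6.260100)) = 3.622950; f(w_2) = -0.774232
w_3 = 3.622950 - (-0.774232)·(3.622950 - 2.730000)/(-0.774232 - (-6.447100)) = 3.744820; f(w_3) = 0.123676
w_4 = 3.744820 - (0.123676)·(3.744820 - 3.622950)/(0.123676 - (-0.774232)) = 3.728034; f(w_4) = -0.001764

3.72803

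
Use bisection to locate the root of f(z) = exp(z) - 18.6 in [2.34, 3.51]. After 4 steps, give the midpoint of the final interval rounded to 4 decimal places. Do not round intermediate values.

f(2.340000) = -8.218763, f(3.510000) = 14.848268 (opposite signs)
step 1: m = 2.925000, f(m) = 0.034226 > 0 → root in [2.340000, 2.925000]
step 2: m = 2.632500, f(m) = -4.691502 < 0 → root in [2.632500, 2.925000]
step 3: m = 2.778750, f(m) = -2.501115 < 0 → root in [2.778750, 2.925000]
step 4: m = 2.851875, f(m) = -1.279773 < 0 → root in [2.851875, 2.925000]
Midpoint of [2.851875, 2.925000] = 2.888437

2.8884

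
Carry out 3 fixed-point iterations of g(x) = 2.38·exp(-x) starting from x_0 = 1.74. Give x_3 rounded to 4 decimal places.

x_1 = g(1.740000) = 0.417739
x_2 = g(0.417739) = 1.567312
x_3 = g(1.567312) = 0.496480

0.4965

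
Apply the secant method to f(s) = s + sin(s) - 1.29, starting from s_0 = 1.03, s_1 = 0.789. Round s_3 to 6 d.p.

Secant update: s_(k+1) = s_k − f(s_k)·(s_k − s_(k-1))/(f(s_k) − f(s_(k-1))).
f(s_0) = 0.597299, f(s_1) = 0.208649
s_2 = 0.789000 - (0.208649)·(0.789000 - 1.030000)/(0.208649 - (0.597299)) = 0.659618; f(s_2) = -0.017568
s_3 = 0.659618 - (-0.017568)·(0.659618 - 0.789000)/(-0.017568 - (0.208649)) = 0.669665; f(s_3) = 0.000389

0.669665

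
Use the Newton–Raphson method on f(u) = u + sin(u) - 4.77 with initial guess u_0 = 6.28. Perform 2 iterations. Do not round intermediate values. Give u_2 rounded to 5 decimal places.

f'(u) = 1 + cos(u)
u_0 = 6.280000: f = 1.506815, f' = 1.999995 → u_1 = 6.280000 - (1.506815)/(1.999995) = 5.526591
u_1 = 5.526591: f = 0.070142, f' = 1.727178 → u_2 = 5.526591 - (0.070142)/(1.727178) = 5.485980

5.48598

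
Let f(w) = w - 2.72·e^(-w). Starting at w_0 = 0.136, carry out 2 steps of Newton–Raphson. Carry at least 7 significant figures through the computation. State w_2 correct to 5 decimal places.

0.98991

f'(w) = 1 + 2.72·e^(-w)
w_0 = 0.136000: f = -2.238132, f' = 3.374132 → w_1 = 0.136000 - (-2.238132)/(3.374132) = 0.799321
w_1 = 0.799321: f = -0.423684, f' = 2.223005 → w_2 = 0.799321 - (-0.423684)/(2.223005) = 0.989912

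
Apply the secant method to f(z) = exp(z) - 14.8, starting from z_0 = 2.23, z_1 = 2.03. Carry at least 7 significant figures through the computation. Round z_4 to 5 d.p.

f(z_0) = -5.500134, f(z_1) = -7.185914
z_2 = 2.030000 - (-7.185914)·(2.030000 - 2.230000)/(-7.185914 - (-5.500134)) = 2.882533; f(z_2) = 3.059453
z_3 = 2.882533 - (3.059453)·(2.882533 - 2.030000)/(3.059453 - (-7.185914)) = 2.627951; f(z_3) = -0.954627
z_4 = 2.627951 - (-0.954627)·(2.627951 - 2.882533)/(-0.954627 - (3.059453)) = 2.688496; f(z_4) = -0.090469

2.68850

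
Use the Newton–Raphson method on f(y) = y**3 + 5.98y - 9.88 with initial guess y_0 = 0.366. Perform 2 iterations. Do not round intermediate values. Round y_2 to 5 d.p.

f'(y) = 3y**2 + 5.98
y_0 = 0.366000: f = -7.642292, f' = 6.381868 → y_1 = 0.366000 - (-7.642292)/(6.381868) = 1.563501
y_1 = 1.563501: f = 3.291767, f' = 13.313604 → y_2 = 1.563501 - (3.291767)/(13.313604) = 1.316252

1.31625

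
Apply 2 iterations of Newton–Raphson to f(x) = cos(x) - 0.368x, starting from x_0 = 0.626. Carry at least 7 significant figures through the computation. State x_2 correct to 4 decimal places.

1.1397

Newton update: x ← x − f(x)/f'(x).
f'(x) = -sin(x) - 0.368
x_0 = 0.626000: f = 0.580010, f' = -0.953908 → x_1 = 0.626000 - (0.580010)/(-0.953908) = 1.234035
x_1 = 1.234035: f = -0.123693, f' = -1.311830 → x_2 = 1.234035 - (-0.123693)/(-1.311830) = 1.139745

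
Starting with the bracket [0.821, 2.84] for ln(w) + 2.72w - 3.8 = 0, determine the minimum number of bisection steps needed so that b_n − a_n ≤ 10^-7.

25

Initial width b − a = 2.84 − 0.821 = 2.019000.
After n steps the width is (b−a)/2^n; need (b−a)/2^n ≤ 10^-7.
So n ≥ log₂(2.019000/10^-7) = log₂(20190000.0000) ≈ 24.2671.
Hence n = 25.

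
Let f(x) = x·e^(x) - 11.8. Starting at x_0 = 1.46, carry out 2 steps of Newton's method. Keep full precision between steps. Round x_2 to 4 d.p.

1.8624

f'(x) = (x + 1)·e^(x)
x_0 = 1.460000: f = -5.513299, f' = 10.592660 → x_1 = 1.460000 - (-5.513299)/(10.592660) = 1.980483
x_1 = 1.980483: f = 2.551058, f' = 21.597300 → x_2 = 1.980483 - (2.551058)/(21.597300) = 1.862364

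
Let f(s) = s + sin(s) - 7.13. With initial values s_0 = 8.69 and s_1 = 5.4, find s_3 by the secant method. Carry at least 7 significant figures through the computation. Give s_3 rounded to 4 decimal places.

f(s_0) = 2.230422, f(s_1) = -2.502764
s_2 = 5.400000 - (-2.502764)·(5.400000 - 8.690000)/(-2.502764 - (2.230422)) = 7.139651; f(s_2) = 0.765184
s_3 = 7.139651 - (0.765184)·(7.139651 - 5.400000)/(0.765184 - (-2.502764)) = 6.732315; f(s_3) = 0.036498

6.7323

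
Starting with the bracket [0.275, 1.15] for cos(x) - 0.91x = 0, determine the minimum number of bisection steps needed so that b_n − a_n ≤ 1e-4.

14

Initial width b − a = 1.15 − 0.275 = 0.875000.
After n steps the width is (b−a)/2^n; need (b−a)/2^n ≤ 1e-4.
So n ≥ log₂(0.875000/1e-4) = log₂(8750.0000) ≈ 13.0951.
Hence n = 14.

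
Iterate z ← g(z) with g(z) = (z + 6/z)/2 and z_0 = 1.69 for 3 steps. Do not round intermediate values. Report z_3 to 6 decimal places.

2.449496

z_1 = g(1.690000) = 2.620148
z_2 = g(2.620148) = 2.455047
z_3 = g(2.455047) = 2.449496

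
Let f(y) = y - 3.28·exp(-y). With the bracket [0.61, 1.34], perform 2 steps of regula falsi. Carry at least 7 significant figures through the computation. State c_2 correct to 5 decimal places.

1.10020

False-position update: c = (a·f(b) − b·f(a))/(f(b) − f(a)); replace the endpoint whose sign matches f(c).
f(0.610000) = -1.172191, f(1.340000) = 0.481146
step 1: c = 1.127559, f(c) = 0.065420 > 0 → new bracket [0.610000, 1.127559]
step 2: c = 1.100201, f(c) = 0.008603 > 0 → new bracket [0.610000, 1.100201]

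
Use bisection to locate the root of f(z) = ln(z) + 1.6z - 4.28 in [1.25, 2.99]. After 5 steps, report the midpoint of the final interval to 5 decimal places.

f(1.250000) = -2.056856, f(2.990000) = 1.599273 (opposite signs)
step 1: m = 2.120000, f(m) = -0.136584 < 0 → root in [2.120000, 2.990000]
step 2: m = 2.555000, f(m) = 0.746052 > 0 → root in [2.120000, 2.555000]
step 3: m = 2.337500, f(m) = 0.309082 > 0 → root in [2.120000, 2.337500]
step 4: m = 2.228750, f(m) = 0.087441 > 0 → root in [2.120000, 2.228750]
step 5: m = 2.174375, f(m) = -0.024259 < 0 → root in [2.174375, 2.228750]
Midpoint of [2.174375, 2.228750] = 2.201563

2.20156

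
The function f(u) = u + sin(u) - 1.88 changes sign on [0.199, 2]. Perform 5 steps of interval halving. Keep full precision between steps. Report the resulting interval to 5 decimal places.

f(0.199000) = -1.483311, f(2.000000) = 1.029297 (opposite signs)
step 1: m = 1.099500, f(m) = 0.110480 > 0 → root in [0.199000, 1.099500]
step 2: m = 0.649250, f(m) = -0.626161 < 0 → root in [0.649250, 1.099500]
step 3: m = 0.874375, f(m) = -0.238482 < 0 → root in [0.874375, 1.099500]
step 4: m = 0.986937, f(m) = -0.058721 < 0 → root in [0.986937, 1.099500]
step 5: m = 1.043219, f(m) = 0.027248 > 0 → root in [0.986937, 1.043219]

[0.98694, 1.04322]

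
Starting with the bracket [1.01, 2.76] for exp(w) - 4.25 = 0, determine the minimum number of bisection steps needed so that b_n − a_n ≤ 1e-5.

Initial width b − a = 2.76 − 1.01 = 1.750000.
After n steps the width is (b−a)/2^n; need (b−a)/2^n ≤ 1e-5.
So n ≥ log₂(1.750000/1e-5) = log₂(175000.0000) ≈ 17.4170.
Hence n = 18.

18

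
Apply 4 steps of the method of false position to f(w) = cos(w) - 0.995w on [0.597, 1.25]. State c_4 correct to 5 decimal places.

False-position update: c = (a·f(b) − b·f(a))/(f(b) − f(a)); replace the endpoint whose sign matches f(c).
f(0.597000) = 0.233011, f(1.250000) = -0.928428
step 1: c = 0.728007, f(c) = 0.022136 > 0 → new bracket [0.728007, 1.250000]
step 2: c = 0.740162, f(c) = 0.001898 > 0 → new bracket [0.740162, 1.250000]
step 3: c = 0.741202, f(c) = 0.000161 > 0 → new bracket [0.741202, 1.250000]
step 4: c = 0.741291, f(c) = 0.000014 > 0 → new bracket [0.741291, 1.250000]

0.74129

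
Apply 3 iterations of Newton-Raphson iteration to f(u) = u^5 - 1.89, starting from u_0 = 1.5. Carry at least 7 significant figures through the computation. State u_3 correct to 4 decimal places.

f'(u) = 5u^4
u_0 = 1.500000: f = 5.703750, f' = 25.312500 → u_1 = 1.500000 - (5.703750)/(25.312500) = 1.274667
u_1 = 1.274667: f = 1.474985, f' = 13.199471 → u_2 = 1.274667 - (1.474985)/(13.199471) = 1.162921
u_2 = 1.162921: f = 0.236919, f' = 9.144726 → u_3 = 1.162921 - (0.236919)/(9.144726) = 1.137013

1.1370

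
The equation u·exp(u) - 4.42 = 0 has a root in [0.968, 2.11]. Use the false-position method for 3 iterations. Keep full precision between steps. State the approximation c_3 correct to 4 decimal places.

1.2226

False-position update: c = (a·f(b) − b·f(a))/(f(b) − f(a)); replace the endpoint whose sign matches f(c).
f(0.968000) = -1.871572, f(2.110000) = 12.983789
step 1: c = 1.111876, f(c) = -1.039832 < 0 → new bracket [1.111876, 2.110000]
step 2: c = 1.185886, f(c) = -0.537901 < 0 → new bracket [1.185886, 2.110000]
step 3: c = 1.222648, f(c) = -0.267683 < 0 → new bracket [1.222648, 2.110000]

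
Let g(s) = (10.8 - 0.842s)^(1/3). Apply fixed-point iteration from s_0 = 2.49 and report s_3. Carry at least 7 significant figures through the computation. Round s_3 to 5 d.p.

s_1 = g(2.490000) = 2.056980
s_2 = g(2.056980) = 2.085311
s_3 = g(2.085311) = 2.083481

2.08348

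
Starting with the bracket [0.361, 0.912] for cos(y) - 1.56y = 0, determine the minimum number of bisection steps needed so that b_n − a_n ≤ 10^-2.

6

Initial width b − a = 0.912 − 0.361 = 0.551000.
After n steps the width is (b−a)/2^n; need (b−a)/2^n ≤ 10^-2.
So n ≥ log₂(0.551000/10^-2) = log₂(55.1000) ≈ 5.7840.
Hence n = 6.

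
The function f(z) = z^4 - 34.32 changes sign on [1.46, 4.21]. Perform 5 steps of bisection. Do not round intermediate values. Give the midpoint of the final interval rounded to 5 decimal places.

2.44828

f(1.460000) = -29.776281, f(4.210000) = 279.823721 (opposite signs)
step 1: m = 2.835000, f(m) = 30.276986 > 0 → root in [1.460000, 2.835000]
step 2: m = 2.147500, f(m) = -13.051704 < 0 → root in [2.147500, 2.835000]
step 3: m = 2.491250, f(m) = 4.198489 > 0 → root in [2.147500, 2.491250]
step 4: m = 2.319375, f(m) = -5.380976 < 0 → root in [2.319375, 2.491250]
step 5: m = 2.405312, f(m) = -0.847663 < 0 → root in [2.405312, 2.491250]
Midpoint of [2.405312, 2.491250] = 2.448281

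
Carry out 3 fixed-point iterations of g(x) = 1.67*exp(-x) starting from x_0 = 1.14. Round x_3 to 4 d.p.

0.6274

x_1 = g(1.140000) = 0.534098
x_2 = g(0.534098) = 0.978951
x_3 = g(0.978951) = 0.627428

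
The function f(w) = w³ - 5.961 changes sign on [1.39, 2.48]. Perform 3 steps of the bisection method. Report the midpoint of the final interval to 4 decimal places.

f(1.390000) = -3.275381, f(2.480000) = 9.291992 (opposite signs)
step 1: m = 1.935000, f(m) = 1.284075 > 0 → root in [1.390000, 1.935000]
step 2: m = 1.662500, f(m) = -1.366006 < 0 → root in [1.662500, 1.935000]
step 3: m = 1.798750, f(m) = -0.141142 < 0 → root in [1.798750, 1.935000]
Midpoint of [1.798750, 1.935000] = 1.866875

1.8669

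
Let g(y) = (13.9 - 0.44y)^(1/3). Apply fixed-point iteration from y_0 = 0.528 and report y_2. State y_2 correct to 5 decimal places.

2.34213

y_1 = g(0.528000) = 2.390919
y_2 = g(2.390919) = 2.342134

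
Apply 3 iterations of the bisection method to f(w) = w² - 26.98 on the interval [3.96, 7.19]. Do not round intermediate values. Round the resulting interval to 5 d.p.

f(3.960000) = -11.298400, f(7.190000) = 24.716100 (opposite signs)
step 1: m = 5.575000, f(m) = 4.100625 > 0 → root in [3.960000, 5.575000]
step 2: m = 4.767500, f(m) = -4.250944 < 0 → root in [4.767500, 5.575000]
step 3: m = 5.171250, f(m) = -0.238173 < 0 → root in [5.171250, 5.575000]

[5.17125, 5.57500]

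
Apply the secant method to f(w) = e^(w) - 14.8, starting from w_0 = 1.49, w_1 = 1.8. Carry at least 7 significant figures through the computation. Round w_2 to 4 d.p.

3.4822

f(w_0) = -10.362904, f(w_1) = -8.750353
w_2 = 1.800000 - (-8.750353)·(1.800000 - 1.490000)/(-8.750353 - (-10.362904)) = 3.482184; f(w_2) = 17.730696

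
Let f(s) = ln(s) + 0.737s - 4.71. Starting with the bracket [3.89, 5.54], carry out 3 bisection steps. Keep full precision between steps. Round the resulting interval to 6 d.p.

[4.302500, 4.508750]

f(3.890000) = -0.484661, f(5.540000) = 1.084975 (opposite signs)
step 1: m = 4.715000, f(m) = 0.315704 > 0 → root in [3.890000, 4.715000]
step 2: m = 4.302500, f(m) = -0.079861 < 0 → root in [4.302500, 4.715000]
step 3: m = 4.508750, f(m) = 0.118969 > 0 → root in [4.302500, 4.508750]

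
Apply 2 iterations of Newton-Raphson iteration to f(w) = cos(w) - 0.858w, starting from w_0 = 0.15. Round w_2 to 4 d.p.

0.8133

Newton update: w ← w − f(w)/f'(w).
f'(w) = -sin(w) - 0.858
w_0 = 0.150000: f = 0.860071, f' = -1.007438 → w_1 = 0.150000 - (0.860071)/(-1.007438) = 1.003721
w_1 = 1.003721: f = -0.324025, f' = -1.701476 → w_2 = 1.003721 - (-0.324025)/(-1.701476) = 0.813283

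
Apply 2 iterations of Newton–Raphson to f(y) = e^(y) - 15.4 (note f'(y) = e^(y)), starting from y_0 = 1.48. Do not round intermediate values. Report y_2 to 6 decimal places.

y_0 = 1.480000: f = -11.007054, f' = 4.392946 → y_1 = 1.480000 - (-11.007054)/(4.392946) = 3.985620
y_1 = 3.985620: f = 38.418668, f' = 53.818668 → y_2 = 3.985620 - (38.418668)/(53.818668) = 3.271766

3.271766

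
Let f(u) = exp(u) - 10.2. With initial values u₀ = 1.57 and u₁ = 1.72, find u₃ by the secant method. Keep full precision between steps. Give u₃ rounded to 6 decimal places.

2.232538

Secant update: u_(k+1) = u_k − f(u_k)·(u_k − u_(k-1))/(f(u_k) − f(u_(k-1))).
f(u_0) = -5.393352, f(u_1) = -4.615472
u_2 = 1.720000 - (-4.615472)·(1.720000 - 1.570000)/(-4.615472 - (-5.393352)) = 2.610009; f(u_2) = 3.399178
u_3 = 2.610009 - (3.399178)·(2.610009 - 1.720000)/(3.399178 - (-4.615472)) = 2.232538; f(u_3) = -0.876501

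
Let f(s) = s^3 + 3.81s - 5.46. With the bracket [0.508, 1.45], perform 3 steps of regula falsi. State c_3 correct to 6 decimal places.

1.089531

f(0.508000) = -3.393423, f(1.450000) = 3.113125
step 1: c = 0.999290, f(c) = -0.654831 < 0 → new bracket [0.999290, 1.450000]
step 2: c = 1.077619, f(c) = -0.102873 < 0 → new bracket [1.077619, 1.450000]
step 3: c = 1.089531, f(c) = -0.015531 < 0 → new bracket [1.089531, 1.450000]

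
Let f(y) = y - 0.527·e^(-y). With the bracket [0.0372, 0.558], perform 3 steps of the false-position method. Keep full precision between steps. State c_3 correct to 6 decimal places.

False-position update: c = (a·f(b) − b·f(a))/(f(b) − f(a)); replace the endpoint whose sign matches f(c).
f(0.037200) = -0.470556, f(0.558000) = 0.256370
step 1: c = 0.374326, f(c) = 0.011880 > 0 → new bracket [0.037200, 0.374326]
step 2: c = 0.366024, f(c) = 0.000557 > 0 → new bracket [0.037200, 0.366024]
step 3: c = 0.365635, f(c) = 0.000026 > 0 → new bracket [0.037200, 0.365635]

0.365635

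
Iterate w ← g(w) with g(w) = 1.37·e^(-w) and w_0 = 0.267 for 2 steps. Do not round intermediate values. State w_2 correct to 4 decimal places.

0.4799

w_1 = g(0.267000) = 1.048972
w_2 = g(1.048972) = 0.479908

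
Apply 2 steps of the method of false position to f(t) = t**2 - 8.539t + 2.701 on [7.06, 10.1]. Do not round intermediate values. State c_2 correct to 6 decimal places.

f(7.060000) = -7.740740, f(10.100000) = 18.467100
step 1: c = 7.957894, f(c) = -1.923384 < 0 → new bracket [7.957894, 10.100000]
step 2: c = 8.159953, f(c) = -0.392005 < 0 → new bracket [8.159953, 10.100000]

8.159953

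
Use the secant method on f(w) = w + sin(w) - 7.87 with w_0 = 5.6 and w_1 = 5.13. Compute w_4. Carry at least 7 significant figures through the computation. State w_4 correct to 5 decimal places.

f(w_0) = -2.901267, f(w_1) = -3.654060
w_2 = 5.130000 - (-3.654060)·(5.130000 - 5.600000)/(-3.654060 - (-2.901267)) = 7.411380; f(w_2) = 0.445020
w_3 = 7.411380 - (0.445020)·(7.411380 - 5.130000)/(0.445020 - (-3.654060)) = 7.163700; f(w_3) = 0.064766
w_4 = 7.163700 - (0.064766)·(7.163700 - 7.411380)/(0.064766 - (0.445020)) = 7.121514; f(w_4) = -0.004960

7.12151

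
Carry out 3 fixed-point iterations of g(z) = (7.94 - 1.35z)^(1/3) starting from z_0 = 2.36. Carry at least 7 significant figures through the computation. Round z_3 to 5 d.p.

1.76867

z_1 = g(2.360000) = 1.681459
z_2 = g(1.681459) = 1.783180
z_3 = g(1.783180) = 1.768666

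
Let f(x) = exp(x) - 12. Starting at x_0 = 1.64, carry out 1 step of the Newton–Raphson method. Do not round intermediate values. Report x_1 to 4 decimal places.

Newton update: x ← x − f(x)/f'(x).
f'(x) = exp(x)
x_0 = 1.640000: f = -6.844830, f' = 5.155170 → x_1 = 1.640000 - (-6.844830)/(5.155170) = 2.967761

2.9678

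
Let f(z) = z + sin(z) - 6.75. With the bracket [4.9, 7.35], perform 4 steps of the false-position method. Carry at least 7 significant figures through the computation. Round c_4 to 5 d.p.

6.51766

f(4.900000) = -2.832453, f(7.350000) = 1.475667
step 1: c = 6.510798, f(c) = -0.013550 < 0 → new bracket [6.510798, 7.350000]
step 2: c = 6.518433, f(c) = 0.001518 > 0 → new bracket [6.510798, 6.518433]
step 3: c = 6.517664, f(c) = 0.000001 > 0 → new bracket [6.510798, 6.517664]
step 4: c = 6.517664, f(c) = 0.000000 > 0 → new bracket [6.510798, 6.517664]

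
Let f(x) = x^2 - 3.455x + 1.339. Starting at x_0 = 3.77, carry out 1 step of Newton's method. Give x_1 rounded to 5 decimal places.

f'(x) = 2x - 3.455
x_0 = 3.770000: f = 2.526550, f' = 4.085000 → x_1 = 3.770000 - (2.526550)/(4.085000) = 3.151506

3.15151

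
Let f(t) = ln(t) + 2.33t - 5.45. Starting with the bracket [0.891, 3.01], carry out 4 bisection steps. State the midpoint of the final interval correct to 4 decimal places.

f(0.891000) = -3.489381, f(3.010000) = 2.665240 (opposite signs)
step 1: m = 1.950500, f(m) = -0.237249 < 0 → root in [1.950500, 3.010000]
step 2: m = 2.480250, f(m) = 1.237342 > 0 → root in [1.950500, 2.480250]
step 3: m = 2.215375, f(m) = 0.507245 > 0 → root in [1.950500, 2.215375]
step 4: m = 2.082937, f(m) = 0.137024 > 0 → root in [1.950500, 2.082937]
Midpoint of [1.950500, 2.082937] = 2.016719

2.0167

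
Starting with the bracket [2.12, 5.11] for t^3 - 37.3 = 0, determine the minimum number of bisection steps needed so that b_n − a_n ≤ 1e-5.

Initial width b − a = 5.11 − 2.12 = 2.990000.
After n steps the width is (b−a)/2^n; need (b−a)/2^n ≤ 1e-5.
So n ≥ log₂(2.990000/1e-5) = log₂(299000.0000) ≈ 18.1898.
Hence n = 19.

19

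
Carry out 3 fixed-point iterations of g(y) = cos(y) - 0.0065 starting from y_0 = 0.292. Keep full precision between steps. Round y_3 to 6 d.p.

0.833110

y_1 = g(0.292000) = 0.951170
y_2 = g(0.951170) = 0.574231
y_3 = g(0.574231) = 0.833110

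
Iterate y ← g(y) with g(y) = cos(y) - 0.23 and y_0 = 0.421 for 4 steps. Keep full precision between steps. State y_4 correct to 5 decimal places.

y_1 = g(0.421000) = 0.682681
y_2 = g(0.682681) = 0.545884
y_3 = g(0.545884) = 0.624669
y_4 = g(0.624669) = 0.581157

0.58116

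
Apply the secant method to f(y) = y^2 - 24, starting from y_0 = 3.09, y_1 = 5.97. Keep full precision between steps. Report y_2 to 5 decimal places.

f(y_0) = -14.451900, f(y_1) = 11.640900
y_2 = 5.970000 - (11.640900)·(5.970000 - 3.090000)/(11.640900 - (-14.451900)) = 4.685132; f(y_2) = -2.049534

4.68513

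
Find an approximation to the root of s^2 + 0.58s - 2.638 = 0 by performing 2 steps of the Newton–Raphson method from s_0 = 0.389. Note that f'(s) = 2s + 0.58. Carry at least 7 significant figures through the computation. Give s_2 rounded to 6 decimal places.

s_0 = 0.389000: f = -2.261059, f' = 1.358000 → s_1 = 0.389000 - (-2.261059)/(1.358000) = 2.053992
s_1 = 2.053992: f = 2.772198, f' = 4.687984 → s_2 = 2.053992 - (2.772198)/(4.687984) = 1.462651

1.462651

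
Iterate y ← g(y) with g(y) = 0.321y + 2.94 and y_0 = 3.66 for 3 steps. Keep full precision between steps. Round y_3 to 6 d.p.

4.307739

y_1 = g(3.660000) = 4.114860
y_2 = g(4.114860) = 4.260870
y_3 = g(4.260870) = 4.307739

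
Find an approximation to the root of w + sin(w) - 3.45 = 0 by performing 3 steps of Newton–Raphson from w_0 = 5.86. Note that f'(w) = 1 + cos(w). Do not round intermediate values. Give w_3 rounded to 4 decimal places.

w_0 = 5.860000: f = 1.999333, f' = 1.911785 → w_1 = 5.860000 - (1.999333)/(1.911785) = 4.814206
w_1 = 4.814206: f = 0.369385, f' = 1.101642 → w_2 = 4.814206 - (0.369385)/(1.101642) = 4.478902
w_2 = 4.478902: f = 0.056036, f' = 0.768629 → w_3 = 4.478902 - (0.056036)/(0.768629) = 4.405998

4.4060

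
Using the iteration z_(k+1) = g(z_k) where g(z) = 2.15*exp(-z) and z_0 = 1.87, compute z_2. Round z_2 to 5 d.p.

z_1 = g(1.870000) = 0.331366
z_2 = g(0.331366) = 1.543576

1.54358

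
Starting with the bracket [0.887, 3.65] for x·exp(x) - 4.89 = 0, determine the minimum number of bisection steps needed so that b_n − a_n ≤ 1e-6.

22

Initial width b − a = 3.65 − 0.887 = 2.763000.
After n steps the width is (b−a)/2^n; need (b−a)/2^n ≤ 1e-6.
So n ≥ log₂(2.763000/1e-6) = log₂(2763000.0000) ≈ 21.3978.
Hence n = 22.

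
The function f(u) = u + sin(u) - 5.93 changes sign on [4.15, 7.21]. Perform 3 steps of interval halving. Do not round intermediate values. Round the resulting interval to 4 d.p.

[6.0625, 6.4450]

f(4.150000) = -2.625984, f(7.210000) = 2.079712 (opposite signs)
step 1: m = 5.680000, f(m) = -0.817269 < 0 → root in [5.680000, 7.210000]
step 2: m = 6.445000, f(m) = 0.676109 > 0 → root in [5.680000, 6.445000]
step 3: m = 6.062500, f(m) = -0.086398 < 0 → root in [6.062500, 6.445000]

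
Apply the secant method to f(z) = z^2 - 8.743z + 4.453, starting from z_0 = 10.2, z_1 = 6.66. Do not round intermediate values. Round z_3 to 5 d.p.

8.30179

f(z_0) = 19.314400, f(z_1) = -9.419780
z_2 = 6.660000 - (-9.419780)·(6.660000 - 10.200000)/(-9.419780 - (19.314400)) = 7.820500; f(z_2) = -2.761410
z_3 = 7.820500 - (-2.761410)·(7.820500 - 6.660000)/(-2.761410 - (-9.419780)) = 8.301792; f(z_3) = 0.790180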